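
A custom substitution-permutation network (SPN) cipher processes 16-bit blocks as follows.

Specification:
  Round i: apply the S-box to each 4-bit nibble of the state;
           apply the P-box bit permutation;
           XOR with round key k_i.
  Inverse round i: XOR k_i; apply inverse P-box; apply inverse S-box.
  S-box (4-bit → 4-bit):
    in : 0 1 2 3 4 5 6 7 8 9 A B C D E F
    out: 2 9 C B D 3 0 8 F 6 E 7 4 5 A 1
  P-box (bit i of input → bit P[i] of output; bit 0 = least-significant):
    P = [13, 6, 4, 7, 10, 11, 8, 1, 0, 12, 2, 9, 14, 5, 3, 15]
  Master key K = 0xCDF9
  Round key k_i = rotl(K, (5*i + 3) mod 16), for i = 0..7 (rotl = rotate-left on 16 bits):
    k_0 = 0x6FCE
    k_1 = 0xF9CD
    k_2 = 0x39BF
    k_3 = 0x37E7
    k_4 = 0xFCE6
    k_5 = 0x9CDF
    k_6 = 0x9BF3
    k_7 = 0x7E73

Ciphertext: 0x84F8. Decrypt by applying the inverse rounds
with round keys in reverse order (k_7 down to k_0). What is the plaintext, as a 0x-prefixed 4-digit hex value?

0x9503

s_0 = ciphertext = 0x84F8
s_1 = InvRound(s_0, k_7) = 0x43E1
s_2 = InvRound(s_1, k_6) = 0x10EC
s_3 = InvRound(s_2, k_5) = 0xEF3C
s_4 = InvRound(s_3, k_4) = 0xCE2A
s_5 = InvRound(s_4, k_3) = 0x4B93
s_6 = InvRound(s_5, k_2) = 0xBA6F
s_7 = InvRound(s_6, k_1) = 0x5727
s_8 = InvRound(s_7, k_0) = 0x9503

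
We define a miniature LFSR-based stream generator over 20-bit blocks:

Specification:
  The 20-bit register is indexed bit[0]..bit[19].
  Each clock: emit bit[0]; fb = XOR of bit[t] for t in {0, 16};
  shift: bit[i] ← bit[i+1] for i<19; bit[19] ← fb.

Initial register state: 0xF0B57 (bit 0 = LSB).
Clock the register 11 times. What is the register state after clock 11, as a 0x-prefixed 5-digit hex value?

0xDB1E1

reg_0 = 0xF0B57
clock 1: out=1, reg = 0x785AB
clock 2: out=1, reg = 0x3C2D5
clock 3: out=1, reg = 0x1E16A
clock 4: out=0, reg = 0x8F0B5
clock 5: out=1, reg = 0xC785A
clock 6: out=0, reg = 0x63C2D
clock 7: out=1, reg = 0xB1E16
clock 8: out=0, reg = 0xD8F0B
clock 9: out=1, reg = 0x6C785
clock 10: out=1, reg = 0xB63C2
clock 11: out=0, reg = 0xDB1E1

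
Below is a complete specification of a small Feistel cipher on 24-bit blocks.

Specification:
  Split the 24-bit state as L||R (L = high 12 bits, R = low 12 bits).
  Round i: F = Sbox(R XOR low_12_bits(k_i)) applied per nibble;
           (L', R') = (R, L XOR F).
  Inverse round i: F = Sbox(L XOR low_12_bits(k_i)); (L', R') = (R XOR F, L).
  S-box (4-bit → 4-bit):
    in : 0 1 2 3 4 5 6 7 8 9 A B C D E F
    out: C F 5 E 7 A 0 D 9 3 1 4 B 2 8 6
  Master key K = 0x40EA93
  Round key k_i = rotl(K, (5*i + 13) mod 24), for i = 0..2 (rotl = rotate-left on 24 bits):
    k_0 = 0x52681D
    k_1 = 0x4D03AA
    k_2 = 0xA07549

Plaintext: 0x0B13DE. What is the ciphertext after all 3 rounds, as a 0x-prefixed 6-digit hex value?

s_0 = plaintext = 0x0B13DE
s_1 = Round(s_0, k_0) = 0x3DE40F
s_2 = Round(s_1, k_1) = 0x40FEC4
s_3 = Round(s_2, k_2) = 0xEC409D

0xEC409D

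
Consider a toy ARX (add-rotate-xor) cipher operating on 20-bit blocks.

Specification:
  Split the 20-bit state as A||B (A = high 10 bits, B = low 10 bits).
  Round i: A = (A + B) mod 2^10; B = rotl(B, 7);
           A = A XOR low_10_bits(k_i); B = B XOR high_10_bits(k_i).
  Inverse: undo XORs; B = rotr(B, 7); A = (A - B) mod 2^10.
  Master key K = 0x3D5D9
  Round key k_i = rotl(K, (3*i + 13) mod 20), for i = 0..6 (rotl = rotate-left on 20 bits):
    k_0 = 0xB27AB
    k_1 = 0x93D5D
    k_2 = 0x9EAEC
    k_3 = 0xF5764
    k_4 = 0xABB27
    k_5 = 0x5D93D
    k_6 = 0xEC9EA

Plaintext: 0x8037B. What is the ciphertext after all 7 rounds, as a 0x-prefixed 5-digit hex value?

s_0 = plaintext = 0x8037B
s_1 = Round(s_0, k_0) = 0xB4326
s_2 = Round(s_1, k_1) = 0x2AD2B
s_3 = Round(s_2, k_2) = 0xCEBDF
s_4 = Round(s_3, k_3) = 0x1F42E
s_5 = Round(s_4, k_4) = 0xE31AB
s_6 = Round(s_5, k_5) = 0x028C3
s_7 = Round(s_6, k_6) = 0x49E2A

0x49E2A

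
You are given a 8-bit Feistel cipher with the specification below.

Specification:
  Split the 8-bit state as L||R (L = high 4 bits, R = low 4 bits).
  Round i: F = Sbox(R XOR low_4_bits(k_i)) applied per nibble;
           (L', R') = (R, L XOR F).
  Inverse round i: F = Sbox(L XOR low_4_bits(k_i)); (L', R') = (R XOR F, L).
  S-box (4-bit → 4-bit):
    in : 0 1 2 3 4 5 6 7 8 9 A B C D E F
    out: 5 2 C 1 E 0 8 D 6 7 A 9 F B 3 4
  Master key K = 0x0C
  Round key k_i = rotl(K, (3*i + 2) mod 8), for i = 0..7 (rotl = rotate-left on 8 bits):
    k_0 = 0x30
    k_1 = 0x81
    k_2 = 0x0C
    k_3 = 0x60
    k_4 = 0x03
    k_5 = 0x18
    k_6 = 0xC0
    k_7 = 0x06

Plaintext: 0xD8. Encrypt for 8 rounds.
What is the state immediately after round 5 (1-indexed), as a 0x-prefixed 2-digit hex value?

s_0 = plaintext = 0xD8
s_1 = Round(s_0, k_0) = 0x8B
s_2 = Round(s_1, k_1) = 0xB2
s_3 = Round(s_2, k_2) = 0x28
s_4 = Round(s_3, k_3) = 0x84
s_5 = Round(s_4, k_4) = 0x45
s_6 = Round(s_5, k_5) = 0x5F
s_7 = Round(s_6, k_6) = 0xF1
s_8 = Round(s_7, k_7) = 0x12

0x45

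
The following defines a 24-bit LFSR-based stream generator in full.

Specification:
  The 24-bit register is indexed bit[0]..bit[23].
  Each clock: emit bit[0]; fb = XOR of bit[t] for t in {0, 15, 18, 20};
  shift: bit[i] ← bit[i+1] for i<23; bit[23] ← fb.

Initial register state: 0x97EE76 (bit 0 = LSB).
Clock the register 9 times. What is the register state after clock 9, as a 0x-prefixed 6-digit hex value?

0x32CBF7

reg_0 = 0x97EE76
clock 1: out=0, reg = 0xCBF73B
clock 2: out=1, reg = 0x65FB9D
clock 3: out=1, reg = 0xB2FDCE
clock 4: out=0, reg = 0x597EE7
clock 5: out=1, reg = 0x2CBF73
clock 6: out=1, reg = 0x965FB9
clock 7: out=1, reg = 0xCB2FDC
clock 8: out=0, reg = 0x6597EE
clock 9: out=0, reg = 0x32CBF7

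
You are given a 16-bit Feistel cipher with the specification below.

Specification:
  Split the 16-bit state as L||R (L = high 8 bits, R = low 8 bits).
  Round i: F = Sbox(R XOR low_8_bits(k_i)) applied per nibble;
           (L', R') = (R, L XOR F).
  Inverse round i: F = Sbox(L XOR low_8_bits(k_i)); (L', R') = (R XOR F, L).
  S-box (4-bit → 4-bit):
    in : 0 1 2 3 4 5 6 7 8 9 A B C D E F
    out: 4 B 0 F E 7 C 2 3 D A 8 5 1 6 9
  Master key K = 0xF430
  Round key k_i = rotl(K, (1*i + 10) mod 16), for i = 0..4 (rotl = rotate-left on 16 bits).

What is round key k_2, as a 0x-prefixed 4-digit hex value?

0x0F43

K = 0xF430
k_0 = rotl(K, (1*0+10) mod 16) = rotl(K, 10) = 0xC3D0
k_1 = rotl(K, (1*1+10) mod 16) = rotl(K, 11) = 0x87A1
k_2 = rotl(K, (1*2+10) mod 16) = rotl(K, 12) = 0x0F43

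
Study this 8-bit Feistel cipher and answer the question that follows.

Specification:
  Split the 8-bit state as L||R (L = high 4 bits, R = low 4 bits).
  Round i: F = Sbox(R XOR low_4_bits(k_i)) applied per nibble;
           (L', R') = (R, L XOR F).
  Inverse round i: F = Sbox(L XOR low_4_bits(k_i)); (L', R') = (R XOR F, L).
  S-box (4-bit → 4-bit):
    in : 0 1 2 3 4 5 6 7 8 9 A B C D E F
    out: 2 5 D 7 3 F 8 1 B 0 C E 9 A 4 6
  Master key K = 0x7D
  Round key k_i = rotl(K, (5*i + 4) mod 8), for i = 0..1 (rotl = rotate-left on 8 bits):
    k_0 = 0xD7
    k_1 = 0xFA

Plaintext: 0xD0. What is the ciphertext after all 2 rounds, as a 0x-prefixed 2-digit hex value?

0xC8

s_0 = plaintext = 0xD0
s_1 = Round(s_0, k_0) = 0x0C
s_2 = Round(s_1, k_1) = 0xC8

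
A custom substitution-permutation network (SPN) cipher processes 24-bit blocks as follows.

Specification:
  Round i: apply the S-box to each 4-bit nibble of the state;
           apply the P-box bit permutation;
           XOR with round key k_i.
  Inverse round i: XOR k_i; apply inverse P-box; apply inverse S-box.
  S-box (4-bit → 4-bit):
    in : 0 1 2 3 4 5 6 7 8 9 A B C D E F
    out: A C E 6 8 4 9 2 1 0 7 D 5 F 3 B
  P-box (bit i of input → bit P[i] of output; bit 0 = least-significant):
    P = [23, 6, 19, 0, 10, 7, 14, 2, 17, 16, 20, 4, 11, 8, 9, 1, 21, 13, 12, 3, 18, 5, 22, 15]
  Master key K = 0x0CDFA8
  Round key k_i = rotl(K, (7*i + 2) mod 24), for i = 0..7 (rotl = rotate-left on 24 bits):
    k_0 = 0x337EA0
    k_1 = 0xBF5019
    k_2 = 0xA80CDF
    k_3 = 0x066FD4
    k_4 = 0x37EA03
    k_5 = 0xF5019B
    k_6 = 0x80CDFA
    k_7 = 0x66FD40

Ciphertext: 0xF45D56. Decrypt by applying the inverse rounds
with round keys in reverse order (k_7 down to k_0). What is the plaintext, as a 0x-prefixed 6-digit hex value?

0xAD7847

s_0 = ciphertext = 0xF45D56
s_1 = InvRound(s_0, k_7) = 0x474B48
s_2 = InvRound(s_1, k_6) = 0xD91FE8
s_3 = InvRound(s_2, k_5) = 0xECB482
s_4 = InvRound(s_3, k_4) = 0x55CAAB
s_5 = InvRound(s_4, k_3) = 0x200D60
s_6 = InvRound(s_5, k_2) = 0x74040B
s_7 = InvRound(s_6, k_1) = 0x554FCC
s_8 = InvRound(s_7, k_0) = 0xAD7847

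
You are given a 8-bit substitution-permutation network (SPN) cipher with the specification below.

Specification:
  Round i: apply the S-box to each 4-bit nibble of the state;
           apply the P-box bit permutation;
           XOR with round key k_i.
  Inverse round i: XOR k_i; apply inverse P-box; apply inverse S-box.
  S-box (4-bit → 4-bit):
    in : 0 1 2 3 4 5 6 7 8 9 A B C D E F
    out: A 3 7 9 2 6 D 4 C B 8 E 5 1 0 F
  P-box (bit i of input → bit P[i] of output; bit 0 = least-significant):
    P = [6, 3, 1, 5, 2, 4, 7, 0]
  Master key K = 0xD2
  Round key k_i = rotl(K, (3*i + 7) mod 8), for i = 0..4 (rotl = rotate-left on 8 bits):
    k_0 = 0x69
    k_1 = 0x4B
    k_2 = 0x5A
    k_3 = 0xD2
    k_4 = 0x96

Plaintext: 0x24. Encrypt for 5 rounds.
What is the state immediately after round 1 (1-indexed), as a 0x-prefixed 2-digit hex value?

s_0 = plaintext = 0x24
s_1 = Round(s_0, k_0) = 0xF5
s_2 = Round(s_1, k_1) = 0xD4
s_3 = Round(s_2, k_2) = 0x56
s_4 = Round(s_3, k_3) = 0x20
s_5 = Round(s_4, k_4) = 0x2A

0xF5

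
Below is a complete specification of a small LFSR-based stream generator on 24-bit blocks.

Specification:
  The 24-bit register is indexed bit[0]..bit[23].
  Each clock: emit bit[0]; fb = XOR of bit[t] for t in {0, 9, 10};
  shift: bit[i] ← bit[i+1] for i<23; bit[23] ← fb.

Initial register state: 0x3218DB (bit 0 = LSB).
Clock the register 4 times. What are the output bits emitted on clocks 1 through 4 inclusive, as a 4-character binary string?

1101

reg_0 = 0x3218DB
clock 1: out=1, reg = 0x990C6D
clock 2: out=1, reg = 0x4C8636
clock 3: out=0, reg = 0x26431B
clock 4: out=1, reg = 0x13218D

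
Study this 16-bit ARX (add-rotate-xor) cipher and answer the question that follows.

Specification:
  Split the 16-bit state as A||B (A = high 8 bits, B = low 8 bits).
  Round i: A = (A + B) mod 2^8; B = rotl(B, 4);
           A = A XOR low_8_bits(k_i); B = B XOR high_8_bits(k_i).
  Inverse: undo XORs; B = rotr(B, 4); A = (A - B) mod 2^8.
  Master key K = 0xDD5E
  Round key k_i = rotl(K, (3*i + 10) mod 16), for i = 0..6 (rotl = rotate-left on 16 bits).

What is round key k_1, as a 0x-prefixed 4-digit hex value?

0xDBAB

K = 0xDD5E
k_0 = rotl(K, (3*0+10) mod 16) = rotl(K, 10) = 0x7B75
k_1 = rotl(K, (3*1+10) mod 16) = rotl(K, 13) = 0xDBAB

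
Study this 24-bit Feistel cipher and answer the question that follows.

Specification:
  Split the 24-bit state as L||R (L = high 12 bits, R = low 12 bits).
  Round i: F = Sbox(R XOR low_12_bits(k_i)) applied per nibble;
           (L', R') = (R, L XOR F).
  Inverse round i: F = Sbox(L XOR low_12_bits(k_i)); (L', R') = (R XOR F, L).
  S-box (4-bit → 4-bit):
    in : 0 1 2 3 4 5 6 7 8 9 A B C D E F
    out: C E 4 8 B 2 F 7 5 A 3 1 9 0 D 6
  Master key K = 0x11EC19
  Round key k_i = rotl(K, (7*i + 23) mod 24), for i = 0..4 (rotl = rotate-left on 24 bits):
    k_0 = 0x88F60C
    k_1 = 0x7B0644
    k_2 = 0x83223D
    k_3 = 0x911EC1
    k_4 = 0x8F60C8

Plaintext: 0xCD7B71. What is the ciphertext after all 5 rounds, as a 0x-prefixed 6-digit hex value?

0x639062

s_0 = plaintext = 0xCD7B71
s_1 = Round(s_0, k_0) = 0xB71CA7
s_2 = Round(s_1, k_1) = 0xCA78A9
s_3 = Round(s_2, k_2) = 0x8A9F0C
s_4 = Round(s_3, k_3) = 0xF0C639
s_5 = Round(s_4, k_4) = 0x639062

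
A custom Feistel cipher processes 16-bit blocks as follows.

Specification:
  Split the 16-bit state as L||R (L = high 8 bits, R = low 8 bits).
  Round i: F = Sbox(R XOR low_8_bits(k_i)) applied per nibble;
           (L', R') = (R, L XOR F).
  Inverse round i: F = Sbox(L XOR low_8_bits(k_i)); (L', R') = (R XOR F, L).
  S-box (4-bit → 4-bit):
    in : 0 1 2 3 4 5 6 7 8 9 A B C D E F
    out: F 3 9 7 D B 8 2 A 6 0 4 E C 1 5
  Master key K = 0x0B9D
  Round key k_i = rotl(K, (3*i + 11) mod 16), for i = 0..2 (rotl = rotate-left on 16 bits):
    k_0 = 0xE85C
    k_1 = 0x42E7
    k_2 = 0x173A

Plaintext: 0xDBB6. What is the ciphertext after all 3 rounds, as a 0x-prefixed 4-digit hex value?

s_0 = plaintext = 0xDBB6
s_1 = Round(s_0, k_0) = 0xB6CB
s_2 = Round(s_1, k_1) = 0xCB28
s_3 = Round(s_2, k_2) = 0x28F2

0x28F2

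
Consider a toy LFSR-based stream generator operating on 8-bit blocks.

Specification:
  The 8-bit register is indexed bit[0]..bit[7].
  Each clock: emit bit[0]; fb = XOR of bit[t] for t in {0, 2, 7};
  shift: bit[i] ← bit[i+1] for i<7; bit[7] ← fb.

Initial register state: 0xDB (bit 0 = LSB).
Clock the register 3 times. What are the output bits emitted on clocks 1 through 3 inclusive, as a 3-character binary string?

110

reg_0 = 0xDB
clock 1: out=1, reg = 0x6D
clock 2: out=1, reg = 0x36
clock 3: out=0, reg = 0x9B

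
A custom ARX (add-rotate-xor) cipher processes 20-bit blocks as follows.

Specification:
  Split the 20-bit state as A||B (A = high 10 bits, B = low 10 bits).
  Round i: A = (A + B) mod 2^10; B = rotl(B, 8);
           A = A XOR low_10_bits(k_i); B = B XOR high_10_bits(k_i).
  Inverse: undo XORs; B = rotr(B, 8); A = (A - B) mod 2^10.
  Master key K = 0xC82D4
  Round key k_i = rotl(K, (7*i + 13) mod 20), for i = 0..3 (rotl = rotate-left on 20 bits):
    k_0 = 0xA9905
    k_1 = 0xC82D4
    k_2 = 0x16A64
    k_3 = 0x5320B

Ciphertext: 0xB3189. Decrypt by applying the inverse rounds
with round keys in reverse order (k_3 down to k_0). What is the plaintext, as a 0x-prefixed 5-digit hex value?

s_0 = ciphertext = 0xB3189
s_1 = InvRound(s_0, k_3) = 0x6CF14
s_2 = InvRound(s_1, k_2) = 0xA713B
s_3 = InvRound(s_2, k_1) = 0xF686E
s_4 = InvRound(s_3, k_0) = 0xEF722

0xEF722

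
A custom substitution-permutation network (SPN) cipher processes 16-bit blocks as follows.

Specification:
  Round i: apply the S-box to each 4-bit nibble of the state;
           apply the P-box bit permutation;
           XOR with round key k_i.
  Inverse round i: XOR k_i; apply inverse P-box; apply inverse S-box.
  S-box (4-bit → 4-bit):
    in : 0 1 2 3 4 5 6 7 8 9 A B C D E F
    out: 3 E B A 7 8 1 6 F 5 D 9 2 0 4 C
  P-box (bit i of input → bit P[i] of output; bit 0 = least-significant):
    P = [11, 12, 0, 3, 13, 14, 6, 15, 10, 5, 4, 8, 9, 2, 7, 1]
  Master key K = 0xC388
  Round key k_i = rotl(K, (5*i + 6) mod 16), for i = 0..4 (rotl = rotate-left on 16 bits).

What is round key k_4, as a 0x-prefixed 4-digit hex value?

K = 0xC388
k_0 = rotl(K, (5*0+6) mod 16) = rotl(K, 6) = 0xE230
k_1 = rotl(K, (5*1+6) mod 16) = rotl(K, 11) = 0x461C
k_2 = rotl(K, (5*2+6) mod 16) = rotl(K, 0) = 0xC388
k_3 = rotl(K, (5*3+6) mod 16) = rotl(K, 5) = 0x7118
k_4 = rotl(K, (5*4+6) mod 16) = rotl(K, 10) = 0x230E

0x230E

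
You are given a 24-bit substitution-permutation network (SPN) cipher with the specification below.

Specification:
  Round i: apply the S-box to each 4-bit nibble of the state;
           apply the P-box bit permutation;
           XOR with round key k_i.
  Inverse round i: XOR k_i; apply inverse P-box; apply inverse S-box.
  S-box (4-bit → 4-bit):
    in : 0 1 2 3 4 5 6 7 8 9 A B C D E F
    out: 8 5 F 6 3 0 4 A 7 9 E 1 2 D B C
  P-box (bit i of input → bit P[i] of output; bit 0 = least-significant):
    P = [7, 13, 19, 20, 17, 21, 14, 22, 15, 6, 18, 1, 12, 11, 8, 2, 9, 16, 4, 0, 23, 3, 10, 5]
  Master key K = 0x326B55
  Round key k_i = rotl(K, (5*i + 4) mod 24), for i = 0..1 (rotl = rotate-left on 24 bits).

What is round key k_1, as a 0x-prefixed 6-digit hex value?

0xD6AA64

K = 0x326B55
k_0 = rotl(K, (5*0+4) mod 24) = rotl(K, 4) = 0x26B553
k_1 = rotl(K, (5*1+4) mod 24) = rotl(K, 9) = 0xD6AA64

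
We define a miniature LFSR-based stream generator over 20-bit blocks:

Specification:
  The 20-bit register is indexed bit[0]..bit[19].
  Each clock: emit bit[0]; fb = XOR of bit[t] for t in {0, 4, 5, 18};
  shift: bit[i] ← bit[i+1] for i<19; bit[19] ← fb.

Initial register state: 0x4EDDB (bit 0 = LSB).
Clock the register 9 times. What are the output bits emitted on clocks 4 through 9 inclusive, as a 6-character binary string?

reg_0 = 0x4EDDB
clock 1: out=1, reg = 0xA76ED
clock 2: out=1, reg = 0x53B76
clock 3: out=0, reg = 0xA9DBB
clock 4: out=1, reg = 0xD4EDD
clock 5: out=1, reg = 0xEA76E
clock 6: out=0, reg = 0x753B7
clock 7: out=1, reg = 0x3A9DB
clock 8: out=1, reg = 0x1D4ED
clock 9: out=1, reg = 0x0EA76

110111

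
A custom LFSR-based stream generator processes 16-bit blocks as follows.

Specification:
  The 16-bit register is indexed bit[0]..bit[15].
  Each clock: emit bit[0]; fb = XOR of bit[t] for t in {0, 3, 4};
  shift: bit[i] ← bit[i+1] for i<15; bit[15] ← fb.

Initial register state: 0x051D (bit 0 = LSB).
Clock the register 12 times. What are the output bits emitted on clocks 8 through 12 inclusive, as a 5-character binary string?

reg_0 = 0x051D
clock 1: out=1, reg = 0x828E
clock 2: out=0, reg = 0xC147
clock 3: out=1, reg = 0xE0A3
clock 4: out=1, reg = 0xF051
clock 5: out=1, reg = 0x7828
clock 6: out=0, reg = 0xBC14
clock 7: out=0, reg = 0xDE0A
clock 8: out=0, reg = 0xEF05
clock 9: out=1, reg = 0xF782
clock 10: out=0, reg = 0x7BC1
clock 11: out=1, reg = 0xBDE0
clock 12: out=0, reg = 0x5EF0

01010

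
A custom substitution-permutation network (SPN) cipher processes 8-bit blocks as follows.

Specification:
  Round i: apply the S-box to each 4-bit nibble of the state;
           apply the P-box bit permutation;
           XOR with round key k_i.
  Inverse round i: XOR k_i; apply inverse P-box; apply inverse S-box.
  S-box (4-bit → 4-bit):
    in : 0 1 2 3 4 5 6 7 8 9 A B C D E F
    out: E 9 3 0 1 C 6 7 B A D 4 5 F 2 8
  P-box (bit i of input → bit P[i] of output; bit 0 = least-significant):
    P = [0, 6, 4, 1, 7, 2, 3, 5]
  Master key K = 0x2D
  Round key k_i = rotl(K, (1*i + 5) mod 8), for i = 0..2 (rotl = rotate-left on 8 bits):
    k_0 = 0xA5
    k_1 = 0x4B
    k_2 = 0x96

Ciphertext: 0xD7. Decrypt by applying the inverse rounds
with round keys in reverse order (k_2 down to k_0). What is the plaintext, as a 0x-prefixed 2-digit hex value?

s_0 = ciphertext = 0xD7
s_1 = InvRound(s_0, k_2) = 0x32
s_2 = InvRound(s_1, k_1) = 0x57
s_3 = InvRound(s_2, k_0) = 0x10

0x10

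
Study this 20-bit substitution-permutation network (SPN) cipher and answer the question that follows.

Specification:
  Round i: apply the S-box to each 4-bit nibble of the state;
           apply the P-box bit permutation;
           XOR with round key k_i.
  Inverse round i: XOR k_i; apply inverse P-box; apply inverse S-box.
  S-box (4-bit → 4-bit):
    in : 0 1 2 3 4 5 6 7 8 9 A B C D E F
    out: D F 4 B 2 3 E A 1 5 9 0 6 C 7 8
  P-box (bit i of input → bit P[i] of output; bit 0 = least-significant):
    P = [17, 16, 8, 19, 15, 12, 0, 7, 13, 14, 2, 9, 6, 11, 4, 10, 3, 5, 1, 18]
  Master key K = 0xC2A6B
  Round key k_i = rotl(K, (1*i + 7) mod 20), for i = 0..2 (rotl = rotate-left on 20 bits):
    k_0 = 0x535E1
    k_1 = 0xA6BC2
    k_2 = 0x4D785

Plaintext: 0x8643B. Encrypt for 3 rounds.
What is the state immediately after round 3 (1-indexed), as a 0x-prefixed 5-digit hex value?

0x74E49

s_0 = plaintext = 0x8643B
s_1 = Round(s_0, k_0) = 0x5E979
s_2 = Round(s_1, k_1) = 0x8523E
s_3 = Round(s_2, k_2) = 0x74E49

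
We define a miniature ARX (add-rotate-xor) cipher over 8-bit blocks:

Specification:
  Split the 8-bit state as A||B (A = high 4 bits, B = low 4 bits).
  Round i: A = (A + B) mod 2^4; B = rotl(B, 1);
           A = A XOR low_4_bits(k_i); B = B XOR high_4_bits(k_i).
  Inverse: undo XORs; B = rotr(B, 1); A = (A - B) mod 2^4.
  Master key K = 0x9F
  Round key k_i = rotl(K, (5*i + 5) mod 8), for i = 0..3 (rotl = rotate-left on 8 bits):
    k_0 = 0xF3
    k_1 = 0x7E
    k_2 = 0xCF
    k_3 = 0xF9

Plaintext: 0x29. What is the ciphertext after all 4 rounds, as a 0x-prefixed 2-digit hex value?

s_0 = plaintext = 0x29
s_1 = Round(s_0, k_0) = 0x8C
s_2 = Round(s_1, k_1) = 0xAE
s_3 = Round(s_2, k_2) = 0x71
s_4 = Round(s_3, k_3) = 0x1D

0x1D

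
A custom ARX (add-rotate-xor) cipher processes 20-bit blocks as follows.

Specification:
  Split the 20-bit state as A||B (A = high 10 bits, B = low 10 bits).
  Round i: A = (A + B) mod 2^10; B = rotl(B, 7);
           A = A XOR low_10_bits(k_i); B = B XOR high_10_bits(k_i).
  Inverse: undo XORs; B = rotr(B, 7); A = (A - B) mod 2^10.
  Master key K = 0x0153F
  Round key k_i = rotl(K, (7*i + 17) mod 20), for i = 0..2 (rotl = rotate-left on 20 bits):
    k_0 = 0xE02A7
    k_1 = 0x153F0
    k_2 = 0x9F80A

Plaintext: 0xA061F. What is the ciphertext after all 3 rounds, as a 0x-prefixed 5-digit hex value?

0xE7045

s_0 = plaintext = 0xA061F
s_1 = Round(s_0, k_0) = 0x81C43
s_2 = Round(s_1, k_1) = 0x6E9DC
s_3 = Round(s_2, k_2) = 0xE7045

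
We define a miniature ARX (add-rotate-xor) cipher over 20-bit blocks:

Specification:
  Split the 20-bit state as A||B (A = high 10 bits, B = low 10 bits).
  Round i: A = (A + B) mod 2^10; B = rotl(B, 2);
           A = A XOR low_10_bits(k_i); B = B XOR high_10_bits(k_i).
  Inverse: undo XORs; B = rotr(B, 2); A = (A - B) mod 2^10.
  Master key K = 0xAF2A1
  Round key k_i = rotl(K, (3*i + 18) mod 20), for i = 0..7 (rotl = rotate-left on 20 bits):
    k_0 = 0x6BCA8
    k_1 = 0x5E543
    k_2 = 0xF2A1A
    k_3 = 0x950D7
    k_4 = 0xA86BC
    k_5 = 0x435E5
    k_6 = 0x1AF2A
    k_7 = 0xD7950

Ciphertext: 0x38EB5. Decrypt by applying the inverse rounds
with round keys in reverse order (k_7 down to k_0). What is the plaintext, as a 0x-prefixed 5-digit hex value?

s_0 = ciphertext = 0x38EB5
s_1 = InvRound(s_0, k_7) = 0x8E77A
s_2 = InvRound(s_1, k_6) = 0xD3DC4
s_3 = InvRound(s_2, k_5) = 0x5E132
s_4 = InvRound(s_3, k_4) = 0xF83E4
s_5 = InvRound(s_4, k_3) = 0xB2C6C
s_6 = InvRound(s_5, k_2) = 0x7A2E9
s_7 = InvRound(s_6, k_1) = 0xF1CE4
s_8 = InvRound(s_7, k_0) = 0x07752

0x07752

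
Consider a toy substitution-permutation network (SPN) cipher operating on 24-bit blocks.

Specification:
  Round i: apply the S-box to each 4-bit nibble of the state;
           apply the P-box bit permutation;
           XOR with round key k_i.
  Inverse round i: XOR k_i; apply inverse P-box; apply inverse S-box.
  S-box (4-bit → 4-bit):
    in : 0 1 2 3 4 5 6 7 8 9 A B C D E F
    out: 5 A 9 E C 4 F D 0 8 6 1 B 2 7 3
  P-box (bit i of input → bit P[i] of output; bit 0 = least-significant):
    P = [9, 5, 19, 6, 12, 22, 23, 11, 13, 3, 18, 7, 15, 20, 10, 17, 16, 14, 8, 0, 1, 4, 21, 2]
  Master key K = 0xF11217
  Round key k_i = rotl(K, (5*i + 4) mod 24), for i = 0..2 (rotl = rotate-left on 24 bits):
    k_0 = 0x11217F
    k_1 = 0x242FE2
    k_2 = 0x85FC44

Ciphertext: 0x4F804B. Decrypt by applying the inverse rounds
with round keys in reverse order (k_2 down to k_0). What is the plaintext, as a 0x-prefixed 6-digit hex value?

0x62E786

s_0 = ciphertext = 0x4F804B
s_1 = InvRound(s_0, k_2) = 0x214F65
s_2 = InvRound(s_1, k_1) = 0x2C8788
s_3 = InvRound(s_2, k_0) = 0x62E786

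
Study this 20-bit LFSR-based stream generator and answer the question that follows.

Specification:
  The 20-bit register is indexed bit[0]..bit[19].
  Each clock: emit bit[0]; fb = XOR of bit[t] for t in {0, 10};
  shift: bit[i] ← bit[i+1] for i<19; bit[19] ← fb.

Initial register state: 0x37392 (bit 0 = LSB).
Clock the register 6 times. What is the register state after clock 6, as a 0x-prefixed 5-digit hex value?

0x38DCE

reg_0 = 0x37392
clock 1: out=0, reg = 0x1B9C9
clock 2: out=1, reg = 0x8DCE4
clock 3: out=0, reg = 0xC6E72
clock 4: out=0, reg = 0xE3739
clock 5: out=1, reg = 0x71B9C
clock 6: out=0, reg = 0x38DCE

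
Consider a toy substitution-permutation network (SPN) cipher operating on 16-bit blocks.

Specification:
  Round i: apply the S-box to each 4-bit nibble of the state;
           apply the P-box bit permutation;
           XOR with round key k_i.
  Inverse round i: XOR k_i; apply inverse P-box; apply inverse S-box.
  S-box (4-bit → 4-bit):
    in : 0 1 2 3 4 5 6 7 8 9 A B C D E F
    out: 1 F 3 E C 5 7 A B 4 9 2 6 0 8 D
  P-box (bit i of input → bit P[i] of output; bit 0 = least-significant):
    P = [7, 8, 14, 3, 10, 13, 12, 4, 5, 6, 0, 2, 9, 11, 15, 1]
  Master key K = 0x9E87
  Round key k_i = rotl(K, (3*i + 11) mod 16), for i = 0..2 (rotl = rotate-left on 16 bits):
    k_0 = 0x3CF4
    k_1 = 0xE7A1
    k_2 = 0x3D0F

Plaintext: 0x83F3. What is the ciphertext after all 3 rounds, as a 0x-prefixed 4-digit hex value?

s_0 = plaintext = 0x83F3
s_1 = Round(s_0, k_0) = 0x63AB
s_2 = Round(s_1, k_1) = 0x68F4
s_3 = Round(s_2, k_2) = 0xE373

0xE373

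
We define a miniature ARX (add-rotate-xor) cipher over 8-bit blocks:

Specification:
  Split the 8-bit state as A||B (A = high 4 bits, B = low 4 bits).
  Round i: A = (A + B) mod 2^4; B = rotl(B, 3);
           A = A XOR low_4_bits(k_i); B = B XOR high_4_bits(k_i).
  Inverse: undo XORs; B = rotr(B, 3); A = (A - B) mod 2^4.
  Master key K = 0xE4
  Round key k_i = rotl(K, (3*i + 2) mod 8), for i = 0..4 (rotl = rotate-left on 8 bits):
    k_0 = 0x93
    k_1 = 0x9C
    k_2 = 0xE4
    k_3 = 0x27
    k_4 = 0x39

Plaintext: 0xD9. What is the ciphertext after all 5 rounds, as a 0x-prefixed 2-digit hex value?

0x5F

s_0 = plaintext = 0xD9
s_1 = Round(s_0, k_0) = 0x55
s_2 = Round(s_1, k_1) = 0x63
s_3 = Round(s_2, k_2) = 0xD7
s_4 = Round(s_3, k_3) = 0x39
s_5 = Round(s_4, k_4) = 0x5F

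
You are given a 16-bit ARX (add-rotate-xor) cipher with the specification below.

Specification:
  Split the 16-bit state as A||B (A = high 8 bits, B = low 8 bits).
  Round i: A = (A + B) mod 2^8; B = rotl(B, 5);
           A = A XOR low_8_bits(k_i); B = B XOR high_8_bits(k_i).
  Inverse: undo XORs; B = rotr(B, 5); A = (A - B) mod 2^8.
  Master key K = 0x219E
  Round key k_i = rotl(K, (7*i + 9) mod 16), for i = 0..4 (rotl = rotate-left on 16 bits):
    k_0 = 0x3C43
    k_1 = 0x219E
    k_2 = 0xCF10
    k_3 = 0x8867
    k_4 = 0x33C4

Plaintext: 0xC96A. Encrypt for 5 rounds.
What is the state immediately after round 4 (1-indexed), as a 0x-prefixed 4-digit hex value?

0xAB4D

s_0 = plaintext = 0xC96A
s_1 = Round(s_0, k_0) = 0x7071
s_2 = Round(s_1, k_1) = 0x7F0F
s_3 = Round(s_2, k_2) = 0x9E2E
s_4 = Round(s_3, k_3) = 0xAB4D
s_5 = Round(s_4, k_4) = 0x3C9A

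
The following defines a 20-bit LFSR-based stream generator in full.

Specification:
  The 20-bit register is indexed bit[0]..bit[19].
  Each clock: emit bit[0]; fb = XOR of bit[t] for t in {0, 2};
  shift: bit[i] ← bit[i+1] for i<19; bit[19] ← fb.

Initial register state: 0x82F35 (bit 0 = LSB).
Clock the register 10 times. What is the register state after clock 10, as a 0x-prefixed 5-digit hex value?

0x3E20B

reg_0 = 0x82F35
clock 1: out=1, reg = 0x4179A
clock 2: out=0, reg = 0x20BCD
clock 3: out=1, reg = 0x105E6
clock 4: out=0, reg = 0x882F3
clock 5: out=1, reg = 0xC4179
clock 6: out=1, reg = 0xE20BC
clock 7: out=0, reg = 0xF105E
clock 8: out=0, reg = 0xF882F
clock 9: out=1, reg = 0x7C417
clock 10: out=1, reg = 0x3E20B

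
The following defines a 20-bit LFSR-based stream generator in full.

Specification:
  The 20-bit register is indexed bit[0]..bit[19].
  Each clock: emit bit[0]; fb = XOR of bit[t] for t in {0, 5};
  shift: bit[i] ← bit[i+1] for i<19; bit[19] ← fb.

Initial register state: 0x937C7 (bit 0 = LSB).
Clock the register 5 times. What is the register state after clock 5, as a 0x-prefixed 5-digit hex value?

0xCC9BE

reg_0 = 0x937C7
clock 1: out=1, reg = 0xC9BE3
clock 2: out=1, reg = 0x64DF1
clock 3: out=1, reg = 0x326F8
clock 4: out=0, reg = 0x9937C
clock 5: out=0, reg = 0xCC9BE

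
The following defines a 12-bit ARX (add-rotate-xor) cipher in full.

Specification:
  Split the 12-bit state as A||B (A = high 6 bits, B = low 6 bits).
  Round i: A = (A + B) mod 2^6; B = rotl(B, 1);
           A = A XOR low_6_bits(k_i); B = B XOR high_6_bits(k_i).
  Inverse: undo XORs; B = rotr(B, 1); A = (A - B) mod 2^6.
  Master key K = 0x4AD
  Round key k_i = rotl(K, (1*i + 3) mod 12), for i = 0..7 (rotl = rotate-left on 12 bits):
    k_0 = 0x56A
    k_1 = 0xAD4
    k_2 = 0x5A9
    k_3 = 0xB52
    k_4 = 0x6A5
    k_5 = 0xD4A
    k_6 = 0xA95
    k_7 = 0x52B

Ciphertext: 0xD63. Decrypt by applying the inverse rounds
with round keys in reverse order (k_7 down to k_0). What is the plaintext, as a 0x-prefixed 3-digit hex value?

s_0 = ciphertext = 0xD63
s_1 = InvRound(s_0, k_7) = 0x8FB
s_2 = InvRound(s_1, k_6) = 0x3A8
s_3 = InvRound(s_2, k_5) = 0x5AE
s_4 = InvRound(s_3, k_4) = 0x65A
s_5 = InvRound(s_4, k_3) = 0x43B
s_6 = InvRound(s_5, k_2) = 0x0F6
s_7 = InvRound(s_6, k_1) = 0xA6E
s_8 = InvRound(s_7, k_0) = 0x1BD

0x1BD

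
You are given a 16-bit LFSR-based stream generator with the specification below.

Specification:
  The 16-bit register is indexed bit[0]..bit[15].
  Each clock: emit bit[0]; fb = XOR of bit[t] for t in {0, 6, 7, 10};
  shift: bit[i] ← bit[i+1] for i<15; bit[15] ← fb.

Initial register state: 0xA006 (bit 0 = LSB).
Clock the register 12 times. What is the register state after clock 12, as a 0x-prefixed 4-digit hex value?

reg_0 = 0xA006
clock 1: out=0, reg = 0x5003
clock 2: out=1, reg = 0xA801
clock 3: out=1, reg = 0xD400
clock 4: out=0, reg = 0xEA00
clock 5: out=0, reg = 0x7500
clock 6: out=0, reg = 0xBA80
clock 7: out=0, reg = 0xDD40
clock 8: out=0, reg = 0x6EA0
clock 9: out=0, reg = 0x3750
clock 10: out=0, reg = 0x1BA8
clock 11: out=0, reg = 0x8DD4
clock 12: out=0, reg = 0xC6EA

0xC6EA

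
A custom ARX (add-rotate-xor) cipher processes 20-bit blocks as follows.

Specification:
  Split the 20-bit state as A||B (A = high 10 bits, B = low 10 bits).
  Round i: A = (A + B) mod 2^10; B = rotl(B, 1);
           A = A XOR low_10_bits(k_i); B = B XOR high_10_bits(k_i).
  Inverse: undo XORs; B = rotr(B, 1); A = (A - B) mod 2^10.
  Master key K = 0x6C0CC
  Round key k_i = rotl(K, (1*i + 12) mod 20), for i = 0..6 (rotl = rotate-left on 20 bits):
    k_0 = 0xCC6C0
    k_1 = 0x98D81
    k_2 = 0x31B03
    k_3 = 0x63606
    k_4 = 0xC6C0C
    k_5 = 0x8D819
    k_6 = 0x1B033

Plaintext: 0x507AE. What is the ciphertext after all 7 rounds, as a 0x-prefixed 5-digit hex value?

0x0AF13

s_0 = plaintext = 0x507AE
s_1 = Round(s_0, k_0) = 0x8BC6C
s_2 = Round(s_1, k_1) = 0xC6ABB
s_3 = Round(s_2, k_2) = 0xB59B1
s_4 = Round(s_3, k_3) = 0xA06EF
s_5 = Round(s_4, k_4) = 0x5F2C4
s_6 = Round(s_5, k_5) = 0x167BF
s_7 = Round(s_6, k_6) = 0x0AF13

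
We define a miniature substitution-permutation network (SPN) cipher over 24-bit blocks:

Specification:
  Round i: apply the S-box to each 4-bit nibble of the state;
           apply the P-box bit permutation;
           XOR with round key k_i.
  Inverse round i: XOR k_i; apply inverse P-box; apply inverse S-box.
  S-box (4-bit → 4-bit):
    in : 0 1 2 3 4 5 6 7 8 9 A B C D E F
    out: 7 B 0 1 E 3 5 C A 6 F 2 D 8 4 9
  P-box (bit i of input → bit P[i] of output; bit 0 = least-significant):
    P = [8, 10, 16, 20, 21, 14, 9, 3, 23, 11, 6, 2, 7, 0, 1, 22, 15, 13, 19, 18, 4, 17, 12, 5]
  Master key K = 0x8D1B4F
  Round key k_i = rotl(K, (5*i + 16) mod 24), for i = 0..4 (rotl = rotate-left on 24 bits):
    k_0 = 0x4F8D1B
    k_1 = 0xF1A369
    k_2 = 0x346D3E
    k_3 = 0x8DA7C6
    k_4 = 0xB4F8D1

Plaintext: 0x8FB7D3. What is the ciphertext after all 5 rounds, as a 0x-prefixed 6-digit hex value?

0x6AA52F

s_0 = plaintext = 0x8FB7D3
s_1 = Round(s_0, k_0) = 0x490C76
s_2 = Round(s_1, k_1) = 0x7A9086
s_3 = Round(s_2, k_2) = 0xB99455
s_4 = Round(s_3, k_3) = 0xA7CA81
s_5 = Round(s_4, k_4) = 0x6AA52F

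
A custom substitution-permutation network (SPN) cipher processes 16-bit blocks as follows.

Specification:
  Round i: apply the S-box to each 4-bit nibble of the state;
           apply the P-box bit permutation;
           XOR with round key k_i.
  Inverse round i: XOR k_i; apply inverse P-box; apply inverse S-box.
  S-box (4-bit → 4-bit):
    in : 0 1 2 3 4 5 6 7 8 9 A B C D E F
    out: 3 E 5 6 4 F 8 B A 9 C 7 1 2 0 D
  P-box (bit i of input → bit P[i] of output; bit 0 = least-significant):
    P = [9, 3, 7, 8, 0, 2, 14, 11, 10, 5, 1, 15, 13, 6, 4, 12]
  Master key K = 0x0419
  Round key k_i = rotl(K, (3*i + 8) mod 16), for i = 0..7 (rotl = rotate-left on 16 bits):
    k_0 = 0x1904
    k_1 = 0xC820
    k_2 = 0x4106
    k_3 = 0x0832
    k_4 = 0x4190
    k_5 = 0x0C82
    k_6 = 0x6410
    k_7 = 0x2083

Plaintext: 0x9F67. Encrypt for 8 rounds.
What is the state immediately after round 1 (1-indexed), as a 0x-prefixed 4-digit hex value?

s_0 = plaintext = 0x9F67
s_1 = Round(s_0, k_0) = 0xA60E
s_2 = Round(s_1, k_1) = 0x5835
s_3 = Round(s_2, k_2) = 0xB2FA
s_4 = Round(s_3, k_3) = 0x65E1
s_5 = Round(s_4, k_4) = 0xD43A
s_6 = Round(s_5, k_5) = 0x4D44
s_7 = Round(s_6, k_6) = 0x24A0
s_8 = Round(s_7, k_7) = 0x4A99

0xA60E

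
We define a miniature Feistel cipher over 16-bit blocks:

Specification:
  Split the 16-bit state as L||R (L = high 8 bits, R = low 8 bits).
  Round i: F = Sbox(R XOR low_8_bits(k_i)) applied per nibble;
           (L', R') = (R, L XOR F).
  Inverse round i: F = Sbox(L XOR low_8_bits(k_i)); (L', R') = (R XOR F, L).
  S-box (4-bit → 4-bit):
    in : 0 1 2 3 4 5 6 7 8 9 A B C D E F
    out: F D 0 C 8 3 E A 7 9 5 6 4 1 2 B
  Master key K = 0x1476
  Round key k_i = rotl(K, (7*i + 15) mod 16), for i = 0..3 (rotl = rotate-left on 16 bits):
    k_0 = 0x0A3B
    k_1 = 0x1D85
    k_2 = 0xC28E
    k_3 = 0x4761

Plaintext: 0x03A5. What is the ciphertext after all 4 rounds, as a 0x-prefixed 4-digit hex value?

0x2DF9

s_0 = plaintext = 0x03A5
s_1 = Round(s_0, k_0) = 0xA591
s_2 = Round(s_1, k_1) = 0x917D
s_3 = Round(s_2, k_2) = 0x7D2D
s_4 = Round(s_3, k_3) = 0x2DF9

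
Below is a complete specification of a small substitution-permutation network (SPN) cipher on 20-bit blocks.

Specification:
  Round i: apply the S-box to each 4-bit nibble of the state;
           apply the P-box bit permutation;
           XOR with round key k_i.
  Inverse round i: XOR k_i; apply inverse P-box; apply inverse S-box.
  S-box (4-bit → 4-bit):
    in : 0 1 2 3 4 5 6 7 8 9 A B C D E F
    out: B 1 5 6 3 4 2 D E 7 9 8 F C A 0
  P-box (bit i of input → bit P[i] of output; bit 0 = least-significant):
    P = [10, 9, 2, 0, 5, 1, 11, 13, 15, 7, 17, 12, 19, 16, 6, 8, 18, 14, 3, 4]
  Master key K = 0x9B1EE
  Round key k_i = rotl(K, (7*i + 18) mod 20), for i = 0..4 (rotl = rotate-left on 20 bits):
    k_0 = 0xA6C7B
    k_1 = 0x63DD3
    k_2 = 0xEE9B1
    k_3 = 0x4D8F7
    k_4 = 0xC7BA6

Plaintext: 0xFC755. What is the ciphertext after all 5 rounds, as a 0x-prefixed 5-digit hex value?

0xE0AAB

s_0 = plaintext = 0xFC755
s_1 = Round(s_0, k_0) = 0x1F53F
s_2 = Round(s_1, k_1) = 0x035D1
s_3 = Round(s_2, k_2) = 0x985E1
s_4 = Round(s_3, k_3) = 0x3BDBD
s_5 = Round(s_4, k_4) = 0xE0AAB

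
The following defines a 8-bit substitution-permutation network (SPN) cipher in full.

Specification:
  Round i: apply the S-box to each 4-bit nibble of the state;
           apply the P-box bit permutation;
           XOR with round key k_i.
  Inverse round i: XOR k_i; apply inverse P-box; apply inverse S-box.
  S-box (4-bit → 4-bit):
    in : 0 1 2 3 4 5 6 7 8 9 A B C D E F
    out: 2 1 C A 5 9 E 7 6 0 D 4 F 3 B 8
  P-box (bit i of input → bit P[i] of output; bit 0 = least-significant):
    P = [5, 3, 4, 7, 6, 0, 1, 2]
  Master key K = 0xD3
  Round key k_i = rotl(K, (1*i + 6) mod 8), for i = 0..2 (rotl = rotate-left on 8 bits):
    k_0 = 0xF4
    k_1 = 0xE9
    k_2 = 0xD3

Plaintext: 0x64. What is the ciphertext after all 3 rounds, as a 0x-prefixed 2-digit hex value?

0x4D

s_0 = plaintext = 0x64
s_1 = Round(s_0, k_0) = 0xC3
s_2 = Round(s_1, k_1) = 0x26
s_3 = Round(s_2, k_2) = 0x4D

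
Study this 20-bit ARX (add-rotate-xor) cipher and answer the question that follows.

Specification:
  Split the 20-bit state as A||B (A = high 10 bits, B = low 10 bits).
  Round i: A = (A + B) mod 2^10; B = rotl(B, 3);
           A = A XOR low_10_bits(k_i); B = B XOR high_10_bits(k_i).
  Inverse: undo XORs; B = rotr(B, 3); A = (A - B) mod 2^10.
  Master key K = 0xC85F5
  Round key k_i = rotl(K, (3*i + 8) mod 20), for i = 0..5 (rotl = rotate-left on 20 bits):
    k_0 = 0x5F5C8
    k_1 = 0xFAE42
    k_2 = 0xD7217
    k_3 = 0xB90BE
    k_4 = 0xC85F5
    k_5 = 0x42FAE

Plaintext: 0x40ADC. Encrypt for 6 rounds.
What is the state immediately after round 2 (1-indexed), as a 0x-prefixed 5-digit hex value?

s_0 = plaintext = 0x40ADC
s_1 = Round(s_0, k_0) = 0x85B98
s_2 = Round(s_1, k_1) = 0xFB32C
s_3 = Round(s_2, k_2) = 0x43E3A
s_4 = Round(s_3, k_3) = 0xFDF30
s_5 = Round(s_4, k_4) = 0xB4AA7
s_6 = Round(s_5, k_5) = 0xB5C36

0xFB32C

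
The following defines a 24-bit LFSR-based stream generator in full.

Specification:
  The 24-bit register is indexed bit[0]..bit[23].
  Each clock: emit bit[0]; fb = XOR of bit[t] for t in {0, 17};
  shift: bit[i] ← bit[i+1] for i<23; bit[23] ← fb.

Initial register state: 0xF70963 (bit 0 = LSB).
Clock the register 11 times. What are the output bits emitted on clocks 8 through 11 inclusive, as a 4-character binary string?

0100

reg_0 = 0xF70963
clock 1: out=1, reg = 0x7B84B1
clock 2: out=1, reg = 0x3DC258
clock 3: out=0, reg = 0x1EE12C
clock 4: out=0, reg = 0x8F7096
clock 5: out=0, reg = 0xC7B84B
clock 6: out=1, reg = 0x63DC25
clock 7: out=1, reg = 0x31EE12
clock 8: out=0, reg = 0x18F709
clock 9: out=1, reg = 0x8C7B84
clock 10: out=0, reg = 0x463DC2
clock 11: out=0, reg = 0xA31EE1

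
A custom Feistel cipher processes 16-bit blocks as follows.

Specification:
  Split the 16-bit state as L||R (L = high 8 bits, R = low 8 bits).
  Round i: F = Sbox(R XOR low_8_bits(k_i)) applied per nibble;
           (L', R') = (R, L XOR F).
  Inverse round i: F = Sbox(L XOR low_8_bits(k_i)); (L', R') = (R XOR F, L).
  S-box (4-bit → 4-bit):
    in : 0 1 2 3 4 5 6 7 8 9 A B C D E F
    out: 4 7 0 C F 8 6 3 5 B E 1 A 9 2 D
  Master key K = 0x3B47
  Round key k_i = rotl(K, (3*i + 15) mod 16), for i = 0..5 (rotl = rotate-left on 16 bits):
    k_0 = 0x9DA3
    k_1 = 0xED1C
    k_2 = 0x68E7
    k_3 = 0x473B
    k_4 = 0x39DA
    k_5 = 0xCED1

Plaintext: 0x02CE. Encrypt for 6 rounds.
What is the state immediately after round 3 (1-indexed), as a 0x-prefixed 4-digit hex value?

s_0 = plaintext = 0x02CE
s_1 = Round(s_0, k_0) = 0xCE6B
s_2 = Round(s_1, k_1) = 0x6BFD
s_3 = Round(s_2, k_2) = 0xFD15
s_4 = Round(s_3, k_3) = 0x15FF
s_5 = Round(s_4, k_4) = 0xFF1D
s_6 = Round(s_5, k_5) = 0x1D55

0xFD15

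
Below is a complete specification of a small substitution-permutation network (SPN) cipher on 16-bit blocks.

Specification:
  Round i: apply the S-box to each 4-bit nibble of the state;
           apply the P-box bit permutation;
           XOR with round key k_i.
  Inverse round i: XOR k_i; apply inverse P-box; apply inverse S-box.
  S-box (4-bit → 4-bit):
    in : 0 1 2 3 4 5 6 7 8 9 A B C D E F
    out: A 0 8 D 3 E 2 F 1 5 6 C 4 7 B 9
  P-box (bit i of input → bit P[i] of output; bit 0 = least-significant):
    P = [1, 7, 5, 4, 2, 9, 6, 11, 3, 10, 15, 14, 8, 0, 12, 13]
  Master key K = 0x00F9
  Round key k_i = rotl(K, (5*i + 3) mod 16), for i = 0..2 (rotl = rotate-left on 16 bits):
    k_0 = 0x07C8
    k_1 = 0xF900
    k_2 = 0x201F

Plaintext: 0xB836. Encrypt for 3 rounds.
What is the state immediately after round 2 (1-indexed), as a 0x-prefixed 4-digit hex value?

s_0 = plaintext = 0xB836
s_1 = Round(s_0, k_0) = 0x3F04
s_2 = Round(s_1, k_1) = 0x828A
s_3 = Round(s_2, k_2) = 0x61BB

0x828A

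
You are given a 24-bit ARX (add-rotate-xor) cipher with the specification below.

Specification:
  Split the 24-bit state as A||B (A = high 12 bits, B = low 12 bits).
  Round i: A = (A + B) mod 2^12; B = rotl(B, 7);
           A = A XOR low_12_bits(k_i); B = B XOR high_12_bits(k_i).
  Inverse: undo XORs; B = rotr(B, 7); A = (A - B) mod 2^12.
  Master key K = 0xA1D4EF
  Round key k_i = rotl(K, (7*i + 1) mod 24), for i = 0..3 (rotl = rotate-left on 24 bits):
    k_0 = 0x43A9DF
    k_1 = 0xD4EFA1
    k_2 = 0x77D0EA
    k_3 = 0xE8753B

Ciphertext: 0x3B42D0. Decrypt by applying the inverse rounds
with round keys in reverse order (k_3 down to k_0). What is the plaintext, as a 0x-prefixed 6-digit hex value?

s_0 = ciphertext = 0x3B42D0
s_1 = InvRound(s_0, k_3) = 0xB97AF8
s_2 = InvRound(s_1, k_2) = 0xAC20BB
s_3 = InvRound(s_2, k_1) = 0x6A8EBB
s_4 = InvRound(s_3, k_0) = 0xF42035

0xF42035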